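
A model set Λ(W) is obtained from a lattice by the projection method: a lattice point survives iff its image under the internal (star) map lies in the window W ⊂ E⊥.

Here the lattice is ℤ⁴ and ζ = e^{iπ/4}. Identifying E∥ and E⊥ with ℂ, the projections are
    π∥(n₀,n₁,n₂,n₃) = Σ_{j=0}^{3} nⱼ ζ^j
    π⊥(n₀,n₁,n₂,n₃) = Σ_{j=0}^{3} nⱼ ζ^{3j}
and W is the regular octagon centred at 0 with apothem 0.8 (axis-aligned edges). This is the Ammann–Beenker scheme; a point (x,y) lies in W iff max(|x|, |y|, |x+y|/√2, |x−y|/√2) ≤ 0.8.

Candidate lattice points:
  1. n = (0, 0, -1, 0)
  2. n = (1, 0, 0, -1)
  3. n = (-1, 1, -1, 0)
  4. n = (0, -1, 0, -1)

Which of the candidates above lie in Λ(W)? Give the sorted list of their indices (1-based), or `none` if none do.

Internal map: ζ^{3j} for j=0..3 gives (1,0), (−√2/2,√2/2), (0,−1), (√2/2,√2/2).
#1 (0, 0, -1, 0): internal (0.00000, 1.00000); octagon support 1.00000 vs apothem 0.8 → ∉ W
#2 (1, 0, 0, -1): internal (0.29289, -0.70711); octagon support 0.70711 vs apothem 0.8 → ∈ W
#3 (-1, 1, -1, 0): internal (-1.70711, 1.70711); octagon support 2.41421 vs apothem 0.8 → ∉ W
#4 (0, -1, 0, -1): internal (0.00000, -1.41421); octagon support 1.41421 vs apothem 0.8 → ∉ W

2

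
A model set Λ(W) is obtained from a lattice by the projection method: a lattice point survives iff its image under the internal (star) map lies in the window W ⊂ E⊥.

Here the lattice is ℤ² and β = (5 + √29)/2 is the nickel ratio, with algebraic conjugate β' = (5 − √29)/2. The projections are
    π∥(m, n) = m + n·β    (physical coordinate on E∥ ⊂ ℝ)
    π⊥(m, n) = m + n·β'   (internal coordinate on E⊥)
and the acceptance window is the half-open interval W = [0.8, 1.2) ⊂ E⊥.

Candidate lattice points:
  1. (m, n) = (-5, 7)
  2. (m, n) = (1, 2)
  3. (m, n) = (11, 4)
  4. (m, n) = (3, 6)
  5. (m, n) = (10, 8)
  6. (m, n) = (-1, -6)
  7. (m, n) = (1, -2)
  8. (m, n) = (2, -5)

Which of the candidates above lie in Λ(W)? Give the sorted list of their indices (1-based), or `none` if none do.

Numerically β ≈ 5.19258 and β' = −1/β ≈ -0.19258.
[1] lift (-5,7): star map gives -6.34808; window check 0.8 ≤ -6.34808 < 1.2 is false → out
[2] lift (1,2): star map gives 0.61484; window check 0.8 ≤ 0.61484 < 1.2 is false → out
[3] lift (11,4): star map gives 10.22967; window check 0.8 ≤ 10.22967 < 1.2 is false → out
[4] lift (3,6): star map gives 1.84451; window check 0.8 ≤ 1.84451 < 1.2 is false → out
[5] lift (10,8): star map gives 8.45934; window check 0.8 ≤ 8.45934 < 1.2 is false → out
[6] lift (-1,-6): star map gives 0.15549; window check 0.8 ≤ 0.15549 < 1.2 is false → out
[7] lift (1,-2): star map gives 1.38516; window check 0.8 ≤ 1.38516 < 1.2 is false → out
[8] lift (2,-5): star map gives 2.96291; window check 0.8 ≤ 2.96291 < 1.2 is false → out

none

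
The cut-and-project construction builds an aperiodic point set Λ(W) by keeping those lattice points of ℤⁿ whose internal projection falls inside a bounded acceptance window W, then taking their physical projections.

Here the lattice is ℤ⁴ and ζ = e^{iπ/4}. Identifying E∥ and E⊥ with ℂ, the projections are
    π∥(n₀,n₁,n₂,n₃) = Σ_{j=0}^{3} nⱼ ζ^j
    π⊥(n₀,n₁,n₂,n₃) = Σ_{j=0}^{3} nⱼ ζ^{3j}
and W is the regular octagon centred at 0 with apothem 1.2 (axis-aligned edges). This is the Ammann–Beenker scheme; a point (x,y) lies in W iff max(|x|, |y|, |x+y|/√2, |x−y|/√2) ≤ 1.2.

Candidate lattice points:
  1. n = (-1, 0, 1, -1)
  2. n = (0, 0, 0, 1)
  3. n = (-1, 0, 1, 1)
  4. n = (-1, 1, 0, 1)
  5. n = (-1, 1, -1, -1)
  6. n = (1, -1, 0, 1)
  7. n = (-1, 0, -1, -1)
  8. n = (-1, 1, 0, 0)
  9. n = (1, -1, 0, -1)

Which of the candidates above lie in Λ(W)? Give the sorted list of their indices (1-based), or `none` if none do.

With ζ = e^{iπ/4} the internal vectors are ζ^0,ζ^3,ζ^6,ζ^9.
candidate 1: n = (-1, 0, 1, -1) → π⊥ ≈ (-1.70711, -1.70711); max(|x|,|y|,|x±y|/√2) = 2.41421 > 1.2 ⇒ ∉ W
candidate 2: n = (0, 0, 0, 1) → π⊥ ≈ (+0.70711, +0.70711); max(|x|,|y|,|x±y|/√2) = 1.00000 ≤ 1.2 ⇒ ∈ W
candidate 3: n = (-1, 0, 1, 1) → π⊥ ≈ (-0.29289, -0.29289); max(|x|,|y|,|x±y|/√2) = 0.41421 ≤ 1.2 ⇒ ∈ W
candidate 4: n = (-1, 1, 0, 1) → π⊥ ≈ (-1.00000, +1.41421); max(|x|,|y|,|x±y|/√2) = 1.70711 > 1.2 ⇒ ∉ W
candidate 5: n = (-1, 1, -1, -1) → π⊥ ≈ (-2.41421, +1.00000); max(|x|,|y|,|x±y|/√2) = 2.41421 > 1.2 ⇒ ∉ W
candidate 6: n = (1, -1, 0, 1) → π⊥ ≈ (+2.41421, +0.00000); max(|x|,|y|,|x±y|/√2) = 2.41421 > 1.2 ⇒ ∉ W
candidate 7: n = (-1, 0, -1, -1) → π⊥ ≈ (-1.70711, +0.29289); max(|x|,|y|,|x±y|/√2) = 1.70711 > 1.2 ⇒ ∉ W
candidate 8: n = (-1, 1, 0, 0) → π⊥ ≈ (-1.70711, +0.70711); max(|x|,|y|,|x±y|/√2) = 1.70711 > 1.2 ⇒ ∉ W
candidate 9: n = (1, -1, 0, -1) → π⊥ ≈ (+1.00000, -1.41421); max(|x|,|y|,|x±y|/√2) = 1.70711 > 1.2 ⇒ ∉ W

2, 3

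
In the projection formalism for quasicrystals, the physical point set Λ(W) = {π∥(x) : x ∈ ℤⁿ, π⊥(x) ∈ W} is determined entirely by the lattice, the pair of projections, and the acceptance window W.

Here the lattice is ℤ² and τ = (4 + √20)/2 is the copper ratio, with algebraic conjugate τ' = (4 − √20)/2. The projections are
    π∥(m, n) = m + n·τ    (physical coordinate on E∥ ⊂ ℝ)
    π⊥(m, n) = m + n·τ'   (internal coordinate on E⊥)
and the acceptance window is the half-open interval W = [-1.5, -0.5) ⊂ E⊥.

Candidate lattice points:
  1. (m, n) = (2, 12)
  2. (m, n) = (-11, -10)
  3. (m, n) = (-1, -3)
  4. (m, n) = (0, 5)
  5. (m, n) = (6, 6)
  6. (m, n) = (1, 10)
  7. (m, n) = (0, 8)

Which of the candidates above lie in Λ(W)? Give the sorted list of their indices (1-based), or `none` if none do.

Numerically τ ≈ 4.2361 and τ' = −1/τ ≈ -0.2361.
#1 (2,12): internal coord 2 + (12)·τ' = -0.8328; -0.8328 ∈ [-1.5, -0.5) → IN Λ
#2 (-11,-10): internal coord -11 + (-10)·τ' = -8.6393; -8.6393 ∉ [-1.5, -0.5) → out
#3 (-1,-3): internal coord -1 + (-3)·τ' = -0.2918; -0.2918 ∉ [-1.5, -0.5) → out
#4 (0,5): internal coord 0 + (5)·τ' = -1.1803; -1.1803 ∈ [-1.5, -0.5) → IN Λ
#5 (6,6): internal coord 6 + (6)·τ' = +4.5836; +4.5836 ∉ [-1.5, -0.5) → out
#6 (1,10): internal coord 1 + (10)·τ' = -1.3607; -1.3607 ∈ [-1.5, -0.5) → IN Λ
#7 (0,8): internal coord 0 + (8)·τ' = -1.8885; -1.8885 ∉ [-1.5, -0.5) → out

1, 4, 6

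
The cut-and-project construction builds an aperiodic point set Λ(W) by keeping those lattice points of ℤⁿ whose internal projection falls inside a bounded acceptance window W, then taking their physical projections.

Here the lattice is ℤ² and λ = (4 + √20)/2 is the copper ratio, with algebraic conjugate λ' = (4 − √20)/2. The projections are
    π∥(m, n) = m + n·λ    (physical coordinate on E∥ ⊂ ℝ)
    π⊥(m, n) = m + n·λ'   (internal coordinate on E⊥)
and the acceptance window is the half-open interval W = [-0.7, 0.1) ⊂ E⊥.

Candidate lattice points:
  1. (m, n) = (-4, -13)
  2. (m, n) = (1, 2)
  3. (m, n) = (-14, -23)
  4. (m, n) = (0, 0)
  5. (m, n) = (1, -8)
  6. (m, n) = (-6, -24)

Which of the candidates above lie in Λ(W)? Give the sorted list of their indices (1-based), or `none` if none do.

4, 6

λ' = (4−√20)/2 ≈ -0.23607.
[1] lift (-4,-13): star map gives -0.93112; window check -0.7 ≤ -0.93112 < 0.1 is false → out
[2] lift (1,2): star map gives 0.52786; window check -0.7 ≤ 0.52786 < 0.1 is false → out
[3] lift (-14,-23): star map gives -8.57044; window check -0.7 ≤ -8.57044 < 0.1 is false → out
[4] lift (0,0): star map gives 0.00000; window check -0.7 ≤ 0.00000 < 0.1 is true → IN Λ
[5] lift (1,-8): star map gives 2.88854; window check -0.7 ≤ 2.88854 < 0.1 is false → out
[6] lift (-6,-24): star map gives -0.33437; window check -0.7 ≤ -0.33437 < 0.1 is true → IN Λ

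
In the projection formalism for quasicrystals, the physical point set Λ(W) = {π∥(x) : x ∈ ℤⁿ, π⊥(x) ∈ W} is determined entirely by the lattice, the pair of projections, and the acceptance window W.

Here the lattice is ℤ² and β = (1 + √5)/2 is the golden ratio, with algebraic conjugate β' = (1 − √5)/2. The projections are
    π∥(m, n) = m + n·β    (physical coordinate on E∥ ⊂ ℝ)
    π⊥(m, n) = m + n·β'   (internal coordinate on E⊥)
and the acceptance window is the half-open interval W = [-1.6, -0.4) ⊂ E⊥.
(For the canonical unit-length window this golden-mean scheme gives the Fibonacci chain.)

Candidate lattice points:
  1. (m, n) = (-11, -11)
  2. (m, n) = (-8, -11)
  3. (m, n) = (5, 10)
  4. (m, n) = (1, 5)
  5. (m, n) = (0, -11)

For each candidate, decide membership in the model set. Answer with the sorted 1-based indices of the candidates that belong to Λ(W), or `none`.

2, 3

Numerically β ≈ 1.61803 and β' = −1/β ≈ -0.61803.
candidate 1: (m,n)=(-11,-11) → π∥ = -11-11·β ≈ -28.79837, π⊥ = -11-11·β' ≈ -4.20163 ∉ [-1.6, -0.4) ⇒ out
candidate 2: (m,n)=(-8,-11) → π∥ = -8-11·β ≈ -25.79837, π⊥ = -8-11·β' ≈ -1.20163 ∈ [-1.6, -0.4) ⇒ IN Λ
candidate 3: (m,n)=(5,10) → π∥ = 5+10·β ≈ 21.18034, π⊥ = 5+10·β' ≈ -1.18034 ∈ [-1.6, -0.4) ⇒ IN Λ
candidate 4: (m,n)=(1,5) → π∥ = 1+5·β ≈ 9.09017, π⊥ = 1+5·β' ≈ -2.09017 ∉ [-1.6, -0.4) ⇒ out
candidate 5: (m,n)=(0,-11) → π∥ = 0-11·β ≈ -17.79837, π⊥ = 0-11·β' ≈ 6.79837 ∉ [-1.6, -0.4) ⇒ out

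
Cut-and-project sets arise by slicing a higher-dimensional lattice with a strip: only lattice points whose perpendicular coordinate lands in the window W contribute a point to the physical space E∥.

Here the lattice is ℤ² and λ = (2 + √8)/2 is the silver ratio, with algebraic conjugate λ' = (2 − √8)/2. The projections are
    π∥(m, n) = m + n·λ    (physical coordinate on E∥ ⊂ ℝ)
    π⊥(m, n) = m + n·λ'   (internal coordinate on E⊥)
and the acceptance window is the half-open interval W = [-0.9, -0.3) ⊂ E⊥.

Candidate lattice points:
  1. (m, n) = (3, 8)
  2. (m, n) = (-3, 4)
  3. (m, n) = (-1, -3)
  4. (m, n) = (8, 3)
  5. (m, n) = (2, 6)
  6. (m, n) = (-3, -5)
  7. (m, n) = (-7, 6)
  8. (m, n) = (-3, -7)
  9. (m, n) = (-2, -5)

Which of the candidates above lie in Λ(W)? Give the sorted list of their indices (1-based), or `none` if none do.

1, 5

Numerically λ ≈ 2.4142 and λ' = −1/λ ≈ -0.4142.
#1 (3,8): internal coord 3 + (8)·λ' = -0.3137; -0.3137 ∈ [-0.9, -0.3) → IN Λ
#2 (-3,4): internal coord -3 + (4)·λ' = -4.6569; -4.6569 ∉ [-0.9, -0.3) → out
#3 (-1,-3): internal coord -1 + (-3)·λ' = +0.2426; +0.2426 ∉ [-0.9, -0.3) → out
#4 (8,3): internal coord 8 + (3)·λ' = +6.7574; +6.7574 ∉ [-0.9, -0.3) → out
#5 (2,6): internal coord 2 + (6)·λ' = -0.4853; -0.4853 ∈ [-0.9, -0.3) → IN Λ
#6 (-3,-5): internal coord -3 + (-5)·λ' = -0.9289; -0.9289 ∉ [-0.9, -0.3) → out
#7 (-7,6): internal coord -7 + (6)·λ' = -9.4853; -9.4853 ∉ [-0.9, -0.3) → out
#8 (-3,-7): internal coord -3 + (-7)·λ' = -0.1005; -0.1005 ∉ [-0.9, -0.3) → out
#9 (-2,-5): internal coord -2 + (-5)·λ' = +0.0711; +0.0711 ∉ [-0.9, -0.3) → out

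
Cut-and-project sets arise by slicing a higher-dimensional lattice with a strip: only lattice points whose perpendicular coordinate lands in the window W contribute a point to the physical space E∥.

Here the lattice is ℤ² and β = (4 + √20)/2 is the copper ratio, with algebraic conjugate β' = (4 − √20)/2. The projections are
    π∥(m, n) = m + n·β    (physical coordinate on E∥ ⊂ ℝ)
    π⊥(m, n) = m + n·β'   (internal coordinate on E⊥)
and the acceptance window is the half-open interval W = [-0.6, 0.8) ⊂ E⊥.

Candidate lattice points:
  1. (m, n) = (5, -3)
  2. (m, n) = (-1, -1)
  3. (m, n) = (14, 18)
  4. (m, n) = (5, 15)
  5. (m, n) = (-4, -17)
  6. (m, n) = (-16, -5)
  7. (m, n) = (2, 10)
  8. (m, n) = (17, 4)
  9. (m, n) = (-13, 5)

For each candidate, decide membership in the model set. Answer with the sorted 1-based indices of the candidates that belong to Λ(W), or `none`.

Numerically β ≈ 4.23607 and β' = −1/β ≈ -0.23607.
#1 (5,-3): internal coord 5 + (-3)·β' = +5.70820; +5.70820 ∉ [-0.6, 0.8) → out
#2 (-1,-1): internal coord -1 + (-1)·β' = -0.76393; -0.76393 ∉ [-0.6, 0.8) → out
#3 (14,18): internal coord 14 + (18)·β' = +9.75078; +9.75078 ∉ [-0.6, 0.8) → out
#4 (5,15): internal coord 5 + (15)·β' = +1.45898; +1.45898 ∉ [-0.6, 0.8) → out
#5 (-4,-17): internal coord -4 + (-17)·β' = +0.01316; +0.01316 ∈ [-0.6, 0.8) → IN Λ
#6 (-16,-5): internal coord -16 + (-5)·β' = -14.81966; -14.81966 ∉ [-0.6, 0.8) → out
#7 (2,10): internal coord 2 + (10)·β' = -0.36068; -0.36068 ∈ [-0.6, 0.8) → IN Λ
#8 (17,4): internal coord 17 + (4)·β' = +16.05573; +16.05573 ∉ [-0.6, 0.8) → out
#9 (-13,5): internal coord -13 + (5)·β' = -14.18034; -14.18034 ∉ [-0.6, 0.8) → out

5, 7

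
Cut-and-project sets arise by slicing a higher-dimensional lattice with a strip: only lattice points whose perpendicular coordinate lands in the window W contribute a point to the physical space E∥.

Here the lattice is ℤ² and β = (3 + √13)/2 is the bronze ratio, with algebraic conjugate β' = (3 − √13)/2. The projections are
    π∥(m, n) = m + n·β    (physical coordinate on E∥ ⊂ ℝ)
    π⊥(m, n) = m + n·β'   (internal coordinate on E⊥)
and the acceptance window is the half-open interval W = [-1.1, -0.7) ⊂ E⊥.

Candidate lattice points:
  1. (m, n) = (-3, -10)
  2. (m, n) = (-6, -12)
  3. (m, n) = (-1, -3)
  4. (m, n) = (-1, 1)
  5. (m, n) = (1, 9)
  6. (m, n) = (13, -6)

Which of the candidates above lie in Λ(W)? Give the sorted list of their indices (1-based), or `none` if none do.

Compute β' = (3−√13)/2 = -0.30278, so π⊥(m,n) = m -0.30278·n.
[1] lift (-3,-10): star map gives 0.02776; window check -1.1 ≤ 0.02776 < -0.7 is false → out
[2] lift (-6,-12): star map gives -2.36669; window check -1.1 ≤ -2.36669 < -0.7 is false → out
[3] lift (-1,-3): star map gives -0.09167; window check -1.1 ≤ -0.09167 < -0.7 is false → out
[4] lift (-1,1): star map gives -1.30278; window check -1.1 ≤ -1.30278 < -0.7 is false → out
[5] lift (1,9): star map gives -1.72498; window check -1.1 ≤ -1.72498 < -0.7 is false → out
[6] lift (13,-6): star map gives 14.81665; window check -1.1 ≤ 14.81665 < -0.7 is false → out

none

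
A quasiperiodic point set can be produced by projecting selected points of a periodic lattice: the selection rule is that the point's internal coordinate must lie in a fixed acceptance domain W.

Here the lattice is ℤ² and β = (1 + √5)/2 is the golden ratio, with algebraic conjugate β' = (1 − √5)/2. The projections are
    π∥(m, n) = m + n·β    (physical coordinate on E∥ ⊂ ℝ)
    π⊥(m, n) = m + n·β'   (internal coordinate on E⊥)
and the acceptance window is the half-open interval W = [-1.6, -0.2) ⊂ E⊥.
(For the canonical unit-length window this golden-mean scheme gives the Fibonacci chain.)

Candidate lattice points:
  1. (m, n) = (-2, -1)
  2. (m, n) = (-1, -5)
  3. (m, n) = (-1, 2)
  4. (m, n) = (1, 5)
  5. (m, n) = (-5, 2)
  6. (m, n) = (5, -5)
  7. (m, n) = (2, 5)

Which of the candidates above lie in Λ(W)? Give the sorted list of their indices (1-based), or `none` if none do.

Compute β' = (1−√5)/2 = -0.61803, so π⊥(m,n) = m -0.61803·n.
#1 (-2,-1): internal coord -2 + (-1)·β' = -1.38197; -1.38197 ∈ [-1.6, -0.2) → IN Λ
#2 (-1,-5): internal coord -1 + (-5)·β' = +2.09017; +2.09017 ∉ [-1.6, -0.2) → out
#3 (-1,2): internal coord -1 + (2)·β' = -2.23607; -2.23607 ∉ [-1.6, -0.2) → out
#4 (1,5): internal coord 1 + (5)·β' = -2.09017; -2.09017 ∉ [-1.6, -0.2) → out
#5 (-5,2): internal coord -5 + (2)·β' = -6.23607; -6.23607 ∉ [-1.6, -0.2) → out
#6 (5,-5): internal coord 5 + (-5)·β' = +8.09017; +8.09017 ∉ [-1.6, -0.2) → out
#7 (2,5): internal coord 2 + (5)·β' = -1.09017; -1.09017 ∈ [-1.6, -0.2) → IN Λ

1, 7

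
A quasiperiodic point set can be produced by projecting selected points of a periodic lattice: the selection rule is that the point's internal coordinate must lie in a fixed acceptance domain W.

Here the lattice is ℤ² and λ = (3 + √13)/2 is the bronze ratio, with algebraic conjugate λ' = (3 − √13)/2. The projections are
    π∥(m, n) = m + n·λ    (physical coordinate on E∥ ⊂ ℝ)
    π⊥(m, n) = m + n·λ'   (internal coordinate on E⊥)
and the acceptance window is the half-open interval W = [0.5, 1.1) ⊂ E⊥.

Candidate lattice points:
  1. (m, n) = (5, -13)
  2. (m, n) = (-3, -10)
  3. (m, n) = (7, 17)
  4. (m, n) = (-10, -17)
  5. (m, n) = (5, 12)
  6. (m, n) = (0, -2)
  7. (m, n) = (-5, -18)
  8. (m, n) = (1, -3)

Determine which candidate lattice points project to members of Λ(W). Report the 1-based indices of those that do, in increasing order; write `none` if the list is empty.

6

λ' = (3−√13)/2 ≈ -0.3028.
[1] lift (5,-13): star map gives 8.9361; window check 0.5 ≤ 8.9361 < 1.1 is false → out
[2] lift (-3,-10): star map gives 0.0278; window check 0.5 ≤ 0.0278 < 1.1 is false → out
[3] lift (7,17): star map gives 1.8528; window check 0.5 ≤ 1.8528 < 1.1 is false → out
[4] lift (-10,-17): star map gives -4.8528; window check 0.5 ≤ -4.8528 < 1.1 is false → out
[5] lift (5,12): star map gives 1.3667; window check 0.5 ≤ 1.3667 < 1.1 is false → out
[6] lift (0,-2): star map gives 0.6056; window check 0.5 ≤ 0.6056 < 1.1 is true → IN Λ
[7] lift (-5,-18): star map gives 0.4500; window check 0.5 ≤ 0.4500 < 1.1 is false → out
[8] lift (1,-3): star map gives 1.9083; window check 0.5 ≤ 1.9083 < 1.1 is false → out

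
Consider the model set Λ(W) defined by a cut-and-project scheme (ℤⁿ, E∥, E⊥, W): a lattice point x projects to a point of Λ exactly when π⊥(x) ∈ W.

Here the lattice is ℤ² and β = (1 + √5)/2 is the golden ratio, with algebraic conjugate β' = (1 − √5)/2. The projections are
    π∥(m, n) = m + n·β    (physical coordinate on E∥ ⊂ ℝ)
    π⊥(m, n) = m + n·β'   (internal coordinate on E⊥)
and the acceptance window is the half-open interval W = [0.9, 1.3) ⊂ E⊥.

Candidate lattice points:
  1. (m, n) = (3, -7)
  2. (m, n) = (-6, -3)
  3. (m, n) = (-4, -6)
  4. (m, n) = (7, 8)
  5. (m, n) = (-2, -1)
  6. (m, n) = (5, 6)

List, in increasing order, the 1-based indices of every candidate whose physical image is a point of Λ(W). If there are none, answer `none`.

Compute β' = (1−√5)/2 = -0.618034, so π⊥(m,n) = m -0.618034·n.
#1 (3,-7): internal coord 3 + (-7)·β' = +7.326238; +7.326238 ∉ [0.9, 1.3) → out
#2 (-6,-3): internal coord -6 + (-3)·β' = -4.145898; -4.145898 ∉ [0.9, 1.3) → out
#3 (-4,-6): internal coord -4 + (-6)·β' = -0.291796; -0.291796 ∉ [0.9, 1.3) → out
#4 (7,8): internal coord 7 + (8)·β' = +2.055728; +2.055728 ∉ [0.9, 1.3) → out
#5 (-2,-1): internal coord -2 + (-1)·β' = -1.381966; -1.381966 ∉ [0.9, 1.3) → out
#6 (5,6): internal coord 5 + (6)·β' = +1.291796; +1.291796 ∈ [0.9, 1.3) → IN Λ

6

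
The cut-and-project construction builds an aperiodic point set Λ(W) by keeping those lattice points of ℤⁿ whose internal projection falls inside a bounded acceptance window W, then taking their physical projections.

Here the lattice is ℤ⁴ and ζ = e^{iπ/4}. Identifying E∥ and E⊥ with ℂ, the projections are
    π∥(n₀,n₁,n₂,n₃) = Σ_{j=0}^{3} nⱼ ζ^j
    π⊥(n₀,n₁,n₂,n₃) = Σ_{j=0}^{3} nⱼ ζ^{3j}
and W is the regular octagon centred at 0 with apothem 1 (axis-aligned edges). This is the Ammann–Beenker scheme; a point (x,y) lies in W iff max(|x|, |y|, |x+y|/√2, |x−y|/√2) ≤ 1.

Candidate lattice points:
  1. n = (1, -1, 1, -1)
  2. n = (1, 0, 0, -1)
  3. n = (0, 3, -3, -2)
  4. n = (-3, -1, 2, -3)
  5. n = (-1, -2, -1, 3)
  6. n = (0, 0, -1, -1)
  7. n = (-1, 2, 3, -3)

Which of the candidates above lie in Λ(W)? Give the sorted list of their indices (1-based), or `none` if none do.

2, 6

With ζ = e^{iπ/4} the internal vectors are ζ^0,ζ^3,ζ^6,ζ^9.
candidate 1: n = (1, -1, 1, -1) → π⊥ ≈ (+1.0000, -2.4142); max(|x|,|y|,|x±y|/√2) = 2.4142 > 1 ⇒ ∉ W
candidate 2: n = (1, 0, 0, -1) → π⊥ ≈ (+0.2929, -0.7071); max(|x|,|y|,|x±y|/√2) = 0.7071 ≤ 1 ⇒ ∈ W
candidate 3: n = (0, 3, -3, -2) → π⊥ ≈ (-3.5355, +3.7071); max(|x|,|y|,|x±y|/√2) = 5.1213 > 1 ⇒ ∉ W
candidate 4: n = (-3, -1, 2, -3) → π⊥ ≈ (-4.4142, -4.8284); max(|x|,|y|,|x±y|/√2) = 6.5355 > 1 ⇒ ∉ W
candidate 5: n = (-1, -2, -1, 3) → π⊥ ≈ (+2.5355, +1.7071); max(|x|,|y|,|x±y|/√2) = 3.0000 > 1 ⇒ ∉ W
candidate 6: n = (0, 0, -1, -1) → π⊥ ≈ (-0.7071, +0.2929); max(|x|,|y|,|x±y|/√2) = 0.7071 ≤ 1 ⇒ ∈ W
candidate 7: n = (-1, 2, 3, -3) → π⊥ ≈ (-4.5355, -3.7071); max(|x|,|y|,|x±y|/√2) = 5.8284 > 1 ⇒ ∉ W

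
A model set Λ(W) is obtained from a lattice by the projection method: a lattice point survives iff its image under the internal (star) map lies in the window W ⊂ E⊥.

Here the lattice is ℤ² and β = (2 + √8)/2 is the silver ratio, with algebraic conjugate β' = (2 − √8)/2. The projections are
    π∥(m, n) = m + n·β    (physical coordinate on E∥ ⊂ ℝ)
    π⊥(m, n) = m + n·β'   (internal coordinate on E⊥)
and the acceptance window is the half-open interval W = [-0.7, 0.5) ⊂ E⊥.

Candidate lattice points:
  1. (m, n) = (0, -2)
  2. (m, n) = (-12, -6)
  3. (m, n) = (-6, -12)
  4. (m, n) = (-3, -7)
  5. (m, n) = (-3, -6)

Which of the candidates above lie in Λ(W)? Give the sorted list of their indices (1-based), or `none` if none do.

4, 5

Numerically β ≈ 2.414214 and β' = −1/β ≈ -0.414214.
#1 (0,-2): internal coord 0 + (-2)·β' = +0.828427; +0.828427 ∉ [-0.7, 0.5) → out
#2 (-12,-6): internal coord -12 + (-6)·β' = -9.514719; -9.514719 ∉ [-0.7, 0.5) → out
#3 (-6,-12): internal coord -6 + (-12)·β' = -1.029437; -1.029437 ∉ [-0.7, 0.5) → out
#4 (-3,-7): internal coord -3 + (-7)·β' = -0.100505; -0.100505 ∈ [-0.7, 0.5) → IN Λ
#5 (-3,-6): internal coord -3 + (-6)·β' = -0.514719; -0.514719 ∈ [-0.7, 0.5) → IN Λ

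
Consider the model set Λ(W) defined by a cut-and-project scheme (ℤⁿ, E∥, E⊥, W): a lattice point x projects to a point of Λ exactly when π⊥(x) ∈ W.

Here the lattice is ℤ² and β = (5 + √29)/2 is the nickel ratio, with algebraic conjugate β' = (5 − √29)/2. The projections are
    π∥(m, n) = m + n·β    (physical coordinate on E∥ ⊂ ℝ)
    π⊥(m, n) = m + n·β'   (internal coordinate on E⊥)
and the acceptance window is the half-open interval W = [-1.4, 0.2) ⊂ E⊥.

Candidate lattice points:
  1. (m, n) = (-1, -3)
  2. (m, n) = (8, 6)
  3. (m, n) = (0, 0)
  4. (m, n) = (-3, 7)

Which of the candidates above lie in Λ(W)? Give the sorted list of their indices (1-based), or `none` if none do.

1, 3

Compute β' = (5−√29)/2 = -0.1926, so π⊥(m,n) = m -0.1926·n.
[1] lift (-1,-3): star map gives -0.4223; window check -1.4 ≤ -0.4223 < 0.2 is true → IN Λ
[2] lift (8,6): star map gives 6.8445; window check -1.4 ≤ 6.8445 < 0.2 is false → out
[3] lift (0,0): star map gives 0.0000; window check -1.4 ≤ 0.0000 < 0.2 is true → IN Λ
[4] lift (-3,7): star map gives -4.3481; window check -1.4 ≤ -4.3481 < 0.2 is false → out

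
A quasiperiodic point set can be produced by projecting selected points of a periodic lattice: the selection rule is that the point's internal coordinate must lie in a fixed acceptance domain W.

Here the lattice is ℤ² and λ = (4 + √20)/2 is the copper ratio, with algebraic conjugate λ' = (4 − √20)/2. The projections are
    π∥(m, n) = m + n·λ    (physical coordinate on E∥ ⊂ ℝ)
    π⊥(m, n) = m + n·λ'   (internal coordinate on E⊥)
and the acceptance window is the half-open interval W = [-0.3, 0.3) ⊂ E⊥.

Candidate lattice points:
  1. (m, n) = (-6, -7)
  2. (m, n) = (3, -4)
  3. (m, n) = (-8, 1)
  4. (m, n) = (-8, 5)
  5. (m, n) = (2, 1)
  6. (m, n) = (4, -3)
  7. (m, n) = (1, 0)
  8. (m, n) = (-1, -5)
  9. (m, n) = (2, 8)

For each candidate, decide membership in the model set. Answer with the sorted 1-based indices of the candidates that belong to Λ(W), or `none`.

8, 9

λ' = (4−√20)/2 ≈ -0.2361.
#1 (-6,-7): internal coord -6 + (-7)·λ' = -4.3475; -4.3475 ∉ [-0.3, 0.3) → out
#2 (3,-4): internal coord 3 + (-4)·λ' = +3.9443; +3.9443 ∉ [-0.3, 0.3) → out
#3 (-8,1): internal coord -8 + (1)·λ' = -8.2361; -8.2361 ∉ [-0.3, 0.3) → out
#4 (-8,5): internal coord -8 + (5)·λ' = -9.1803; -9.1803 ∉ [-0.3, 0.3) → out
#5 (2,1): internal coord 2 + (1)·λ' = +1.7639; +1.7639 ∉ [-0.3, 0.3) → out
#6 (4,-3): internal coord 4 + (-3)·λ' = +4.7082; +4.7082 ∉ [-0.3, 0.3) → out
#7 (1,0): internal coord 1 + (0)·λ' = +1.0000; +1.0000 ∉ [-0.3, 0.3) → out
#8 (-1,-5): internal coord -1 + (-5)·λ' = +0.1803; +0.1803 ∈ [-0.3, 0.3) → IN Λ
#9 (2,8): internal coord 2 + (8)·λ' = +0.1115; +0.1115 ∈ [-0.3, 0.3) → IN Λ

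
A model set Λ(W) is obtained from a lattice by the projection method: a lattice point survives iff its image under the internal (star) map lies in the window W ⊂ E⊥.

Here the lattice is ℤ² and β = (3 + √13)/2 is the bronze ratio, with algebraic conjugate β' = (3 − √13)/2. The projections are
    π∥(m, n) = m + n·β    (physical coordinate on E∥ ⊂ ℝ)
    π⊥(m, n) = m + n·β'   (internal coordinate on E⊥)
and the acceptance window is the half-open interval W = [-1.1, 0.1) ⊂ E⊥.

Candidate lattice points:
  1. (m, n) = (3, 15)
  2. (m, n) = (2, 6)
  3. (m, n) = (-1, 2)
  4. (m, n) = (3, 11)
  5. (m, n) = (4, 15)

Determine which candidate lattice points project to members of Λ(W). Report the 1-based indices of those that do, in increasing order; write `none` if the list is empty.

Compute β' = (3−√13)/2 = -0.302776, so π⊥(m,n) = m -0.302776·n.
#1 (3,15): internal coord 3 + (15)·β' = -1.541635; -1.541635 ∉ [-1.1, 0.1) → out
#2 (2,6): internal coord 2 + (6)·β' = +0.183346; +0.183346 ∉ [-1.1, 0.1) → out
#3 (-1,2): internal coord -1 + (2)·β' = -1.605551; -1.605551 ∉ [-1.1, 0.1) → out
#4 (3,11): internal coord 3 + (11)·β' = -0.330532; -0.330532 ∈ [-1.1, 0.1) → IN Λ
#5 (4,15): internal coord 4 + (15)·β' = -0.541635; -0.541635 ∈ [-1.1, 0.1) → IN Λ

4, 5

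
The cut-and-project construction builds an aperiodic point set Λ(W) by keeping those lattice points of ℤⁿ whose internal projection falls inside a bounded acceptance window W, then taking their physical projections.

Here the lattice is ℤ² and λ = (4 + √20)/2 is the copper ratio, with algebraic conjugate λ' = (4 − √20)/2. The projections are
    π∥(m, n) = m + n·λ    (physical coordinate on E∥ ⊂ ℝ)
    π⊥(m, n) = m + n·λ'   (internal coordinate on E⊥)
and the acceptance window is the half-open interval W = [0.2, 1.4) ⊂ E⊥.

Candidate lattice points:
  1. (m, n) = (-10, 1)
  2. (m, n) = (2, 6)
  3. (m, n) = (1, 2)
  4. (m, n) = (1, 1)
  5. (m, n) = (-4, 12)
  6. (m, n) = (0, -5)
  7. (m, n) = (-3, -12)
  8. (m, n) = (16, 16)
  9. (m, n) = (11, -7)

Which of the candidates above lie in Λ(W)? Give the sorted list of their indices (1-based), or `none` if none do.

2, 3, 4, 6

Numerically λ ≈ 4.23607 and λ' = −1/λ ≈ -0.23607.
#1 (-10,1): internal coord -10 + (1)·λ' = -10.23607; -10.23607 ∉ [0.2, 1.4) → out
#2 (2,6): internal coord 2 + (6)·λ' = +0.58359; +0.58359 ∈ [0.2, 1.4) → IN Λ
#3 (1,2): internal coord 1 + (2)·λ' = +0.52786; +0.52786 ∈ [0.2, 1.4) → IN Λ
#4 (1,1): internal coord 1 + (1)·λ' = +0.76393; +0.76393 ∈ [0.2, 1.4) → IN Λ
#5 (-4,12): internal coord -4 + (12)·λ' = -6.83282; -6.83282 ∉ [0.2, 1.4) → out
#6 (0,-5): internal coord 0 + (-5)·λ' = +1.18034; +1.18034 ∈ [0.2, 1.4) → IN Λ
#7 (-3,-12): internal coord -3 + (-12)·λ' = -0.16718; -0.16718 ∉ [0.2, 1.4) → out
#8 (16,16): internal coord 16 + (16)·λ' = +12.22291; +12.22291 ∉ [0.2, 1.4) → out
#9 (11,-7): internal coord 11 + (-7)·λ' = +12.65248; +12.65248 ∉ [0.2, 1.4) → out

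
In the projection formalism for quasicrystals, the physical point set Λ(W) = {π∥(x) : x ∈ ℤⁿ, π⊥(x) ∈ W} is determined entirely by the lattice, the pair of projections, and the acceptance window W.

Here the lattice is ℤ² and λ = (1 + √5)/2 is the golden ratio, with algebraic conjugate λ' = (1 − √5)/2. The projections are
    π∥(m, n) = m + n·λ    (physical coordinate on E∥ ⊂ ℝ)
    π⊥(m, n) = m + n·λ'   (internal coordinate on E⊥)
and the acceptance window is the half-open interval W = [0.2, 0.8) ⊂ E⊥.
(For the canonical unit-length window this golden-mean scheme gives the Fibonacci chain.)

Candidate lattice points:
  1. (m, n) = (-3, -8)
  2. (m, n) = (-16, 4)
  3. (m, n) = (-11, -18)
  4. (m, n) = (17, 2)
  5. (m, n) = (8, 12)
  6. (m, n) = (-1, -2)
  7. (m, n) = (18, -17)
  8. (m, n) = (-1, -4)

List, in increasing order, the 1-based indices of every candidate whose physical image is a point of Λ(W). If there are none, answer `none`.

5, 6

Compute λ' = (1−√5)/2 = -0.6180, so π⊥(m,n) = m -0.6180·n.
#1 (-3,-8): internal coord -3 + (-8)·λ' = +1.9443; +1.9443 ∉ [0.2, 0.8) → out
#2 (-16,4): internal coord -16 + (4)·λ' = -18.4721; -18.4721 ∉ [0.2, 0.8) → out
#3 (-11,-18): internal coord -11 + (-18)·λ' = +0.1246; +0.1246 ∉ [0.2, 0.8) → out
#4 (17,2): internal coord 17 + (2)·λ' = +15.7639; +15.7639 ∉ [0.2, 0.8) → out
#5 (8,12): internal coord 8 + (12)·λ' = +0.5836; +0.5836 ∈ [0.2, 0.8) → IN Λ
#6 (-1,-2): internal coord -1 + (-2)·λ' = +0.2361; +0.2361 ∈ [0.2, 0.8) → IN Λ
#7 (18,-17): internal coord 18 + (-17)·λ' = +28.5066; +28.5066 ∉ [0.2, 0.8) → out
#8 (-1,-4): internal coord -1 + (-4)·λ' = +1.4721; +1.4721 ∉ [0.2, 0.8) → out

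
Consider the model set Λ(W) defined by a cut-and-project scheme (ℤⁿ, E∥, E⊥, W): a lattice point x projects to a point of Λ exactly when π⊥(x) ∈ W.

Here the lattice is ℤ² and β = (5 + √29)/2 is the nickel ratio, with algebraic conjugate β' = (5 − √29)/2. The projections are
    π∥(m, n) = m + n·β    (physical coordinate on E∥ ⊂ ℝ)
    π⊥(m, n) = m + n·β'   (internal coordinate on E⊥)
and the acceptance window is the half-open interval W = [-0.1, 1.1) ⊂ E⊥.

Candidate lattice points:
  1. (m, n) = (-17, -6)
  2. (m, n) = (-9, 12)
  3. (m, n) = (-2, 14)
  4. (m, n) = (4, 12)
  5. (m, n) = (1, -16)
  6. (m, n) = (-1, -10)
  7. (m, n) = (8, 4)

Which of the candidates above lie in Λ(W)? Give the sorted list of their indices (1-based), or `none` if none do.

6

β' = (5−√29)/2 ≈ -0.19258.
#1 (-17,-6): internal coord -17 + (-6)·β' = -15.84451; -15.84451 ∉ [-0.1, 1.1) → out
#2 (-9,12): internal coord -9 + (12)·β' = -11.31099; -11.31099 ∉ [-0.1, 1.1) → out
#3 (-2,14): internal coord -2 + (14)·β' = -4.69615; -4.69615 ∉ [-0.1, 1.1) → out
#4 (4,12): internal coord 4 + (12)·β' = +1.68901; +1.68901 ∉ [-0.1, 1.1) → out
#5 (1,-16): internal coord 1 + (-16)·β' = +4.08132; +4.08132 ∉ [-0.1, 1.1) → out
#6 (-1,-10): internal coord -1 + (-10)·β' = +0.92582; +0.92582 ∈ [-0.1, 1.1) → IN Λ
#7 (8,4): internal coord 8 + (4)·β' = +7.22967; +7.22967 ∉ [-0.1, 1.1) → out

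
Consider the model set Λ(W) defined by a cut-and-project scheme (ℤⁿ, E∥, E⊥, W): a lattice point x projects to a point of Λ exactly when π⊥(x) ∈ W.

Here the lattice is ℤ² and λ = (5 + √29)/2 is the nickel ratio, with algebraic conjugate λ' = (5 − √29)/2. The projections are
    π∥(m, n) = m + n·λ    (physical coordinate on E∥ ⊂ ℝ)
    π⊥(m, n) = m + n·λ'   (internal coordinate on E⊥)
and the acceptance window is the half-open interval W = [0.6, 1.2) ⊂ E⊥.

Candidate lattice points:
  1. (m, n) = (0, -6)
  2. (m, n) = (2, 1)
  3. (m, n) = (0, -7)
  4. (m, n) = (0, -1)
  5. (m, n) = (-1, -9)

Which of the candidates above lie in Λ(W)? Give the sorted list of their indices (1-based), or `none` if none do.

Numerically λ ≈ 5.1926 and λ' = −1/λ ≈ -0.1926.
#1 (0,-6): internal coord 0 + (-6)·λ' = +1.1555; +1.1555 ∈ [0.6, 1.2) → IN Λ
#2 (2,1): internal coord 2 + (1)·λ' = +1.8074; +1.8074 ∉ [0.6, 1.2) → out
#3 (0,-7): internal coord 0 + (-7)·λ' = +1.3481; +1.3481 ∉ [0.6, 1.2) → out
#4 (0,-1): internal coord 0 + (-1)·λ' = +0.1926; +0.1926 ∉ [0.6, 1.2) → out
#5 (-1,-9): internal coord -1 + (-9)·λ' = +0.7332; +0.7332 ∈ [0.6, 1.2) → IN Λ

1, 5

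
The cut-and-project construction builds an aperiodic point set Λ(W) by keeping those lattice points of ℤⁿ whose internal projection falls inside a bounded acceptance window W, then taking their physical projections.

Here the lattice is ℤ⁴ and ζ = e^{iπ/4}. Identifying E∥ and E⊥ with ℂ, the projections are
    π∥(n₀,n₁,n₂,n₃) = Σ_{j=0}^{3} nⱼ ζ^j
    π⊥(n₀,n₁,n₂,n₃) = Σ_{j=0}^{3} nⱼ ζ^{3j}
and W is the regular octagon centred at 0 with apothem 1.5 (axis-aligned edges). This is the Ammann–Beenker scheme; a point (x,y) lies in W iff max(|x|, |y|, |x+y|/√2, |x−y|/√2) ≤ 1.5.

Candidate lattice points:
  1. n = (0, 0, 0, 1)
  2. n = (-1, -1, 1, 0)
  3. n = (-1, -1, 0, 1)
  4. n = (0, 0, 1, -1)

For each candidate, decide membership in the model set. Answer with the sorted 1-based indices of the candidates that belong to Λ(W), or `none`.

1, 3

With ζ = e^{iπ/4} the internal vectors are ζ^0,ζ^3,ζ^6,ζ^9.
candidate 1: n = (0, 0, 0, 1) → π⊥ ≈ (+0.70711, +0.70711); max(|x|,|y|,|x±y|/√2) = 1.00000 ≤ 1.5 ⇒ ∈ W
candidate 2: n = (-1, -1, 1, 0) → π⊥ ≈ (-0.29289, -1.70711); max(|x|,|y|,|x±y|/√2) = 1.70711 > 1.5 ⇒ ∉ W
candidate 3: n = (-1, -1, 0, 1) → π⊥ ≈ (+0.41421, +0.00000); max(|x|,|y|,|x±y|/√2) = 0.41421 ≤ 1.5 ⇒ ∈ W
candidate 4: n = (0, 0, 1, -1) → π⊥ ≈ (-0.70711, -1.70711); max(|x|,|y|,|x±y|/√2) = 1.70711 > 1.5 ⇒ ∉ W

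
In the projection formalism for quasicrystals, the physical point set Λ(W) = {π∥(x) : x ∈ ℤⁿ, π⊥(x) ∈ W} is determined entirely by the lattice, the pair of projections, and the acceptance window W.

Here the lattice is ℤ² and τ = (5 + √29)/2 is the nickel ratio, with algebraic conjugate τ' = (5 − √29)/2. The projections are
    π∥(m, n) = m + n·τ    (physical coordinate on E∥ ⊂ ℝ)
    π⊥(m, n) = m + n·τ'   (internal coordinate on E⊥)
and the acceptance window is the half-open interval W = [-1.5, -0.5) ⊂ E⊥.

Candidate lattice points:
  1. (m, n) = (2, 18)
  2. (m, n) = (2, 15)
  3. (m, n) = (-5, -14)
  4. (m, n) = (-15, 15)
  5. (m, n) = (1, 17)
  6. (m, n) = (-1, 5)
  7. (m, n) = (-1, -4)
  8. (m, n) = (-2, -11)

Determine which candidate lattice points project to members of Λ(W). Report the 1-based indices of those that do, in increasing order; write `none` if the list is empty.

τ' = (5−√29)/2 ≈ -0.192582.
#1 (2,18): internal coord 2 + (18)·τ' = -1.466483; -1.466483 ∈ [-1.5, -0.5) → IN Λ
#2 (2,15): internal coord 2 + (15)·τ' = -0.888736; -0.888736 ∈ [-1.5, -0.5) → IN Λ
#3 (-5,-14): internal coord -5 + (-14)·τ' = -2.303846; -2.303846 ∉ [-1.5, -0.5) → out
#4 (-15,15): internal coord -15 + (15)·τ' = -17.888736; -17.888736 ∉ [-1.5, -0.5) → out
#5 (1,17): internal coord 1 + (17)·τ' = -2.273901; -2.273901 ∉ [-1.5, -0.5) → out
#6 (-1,5): internal coord -1 + (5)·τ' = -1.962912; -1.962912 ∉ [-1.5, -0.5) → out
#7 (-1,-4): internal coord -1 + (-4)·τ' = -0.229670; -0.229670 ∉ [-1.5, -0.5) → out
#8 (-2,-11): internal coord -2 + (-11)·τ' = +0.118406; +0.118406 ∉ [-1.5, -0.5) → out

1, 2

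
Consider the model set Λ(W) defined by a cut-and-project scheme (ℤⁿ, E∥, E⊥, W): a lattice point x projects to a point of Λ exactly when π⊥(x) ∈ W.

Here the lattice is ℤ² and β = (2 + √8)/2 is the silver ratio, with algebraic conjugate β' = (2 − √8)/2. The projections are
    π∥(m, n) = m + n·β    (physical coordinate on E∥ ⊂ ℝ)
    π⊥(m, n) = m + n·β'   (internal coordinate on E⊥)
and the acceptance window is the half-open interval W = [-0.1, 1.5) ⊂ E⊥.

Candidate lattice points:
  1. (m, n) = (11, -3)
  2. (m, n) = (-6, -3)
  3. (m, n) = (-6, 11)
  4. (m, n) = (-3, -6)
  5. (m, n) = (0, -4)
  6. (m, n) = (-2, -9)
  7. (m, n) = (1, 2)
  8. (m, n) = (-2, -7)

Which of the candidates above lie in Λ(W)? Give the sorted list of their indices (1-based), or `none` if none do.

β' = (2−√8)/2 ≈ -0.414214.
#1 (11,-3): internal coord 11 + (-3)·β' = +12.242641; +12.242641 ∉ [-0.1, 1.5) → out
#2 (-6,-3): internal coord -6 + (-3)·β' = -4.757359; -4.757359 ∉ [-0.1, 1.5) → out
#3 (-6,11): internal coord -6 + (11)·β' = -10.556349; -10.556349 ∉ [-0.1, 1.5) → out
#4 (-3,-6): internal coord -3 + (-6)·β' = -0.514719; -0.514719 ∉ [-0.1, 1.5) → out
#5 (0,-4): internal coord 0 + (-4)·β' = +1.656854; +1.656854 ∉ [-0.1, 1.5) → out
#6 (-2,-9): internal coord -2 + (-9)·β' = +1.727922; +1.727922 ∉ [-0.1, 1.5) → out
#7 (1,2): internal coord 1 + (2)·β' = +0.171573; +0.171573 ∈ [-0.1, 1.5) → IN Λ
#8 (-2,-7): internal coord -2 + (-7)·β' = +0.899495; +0.899495 ∈ [-0.1, 1.5) → IN Λ

7, 8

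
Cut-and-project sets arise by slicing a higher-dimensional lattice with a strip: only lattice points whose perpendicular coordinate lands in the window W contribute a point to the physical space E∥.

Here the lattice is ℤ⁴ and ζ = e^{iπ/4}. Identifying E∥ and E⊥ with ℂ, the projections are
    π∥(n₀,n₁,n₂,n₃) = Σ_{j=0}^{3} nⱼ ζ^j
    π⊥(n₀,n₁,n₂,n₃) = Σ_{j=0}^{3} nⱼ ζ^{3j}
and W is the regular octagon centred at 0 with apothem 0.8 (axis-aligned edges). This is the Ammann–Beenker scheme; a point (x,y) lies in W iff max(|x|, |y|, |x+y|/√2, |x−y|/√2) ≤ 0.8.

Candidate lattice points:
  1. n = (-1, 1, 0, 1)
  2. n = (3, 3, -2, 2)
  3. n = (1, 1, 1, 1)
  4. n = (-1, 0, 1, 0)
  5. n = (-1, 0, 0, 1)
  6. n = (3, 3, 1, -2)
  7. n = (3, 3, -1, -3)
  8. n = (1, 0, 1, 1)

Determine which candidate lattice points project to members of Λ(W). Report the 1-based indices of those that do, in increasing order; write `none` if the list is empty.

With ζ = e^{iπ/4} the internal vectors are ζ^0,ζ^3,ζ^6,ζ^9.
candidate 1: n = (-1, 1, 0, 1) → π⊥ ≈ (-1.00000, +1.41421); max(|x|,|y|,|x±y|/√2) = 1.70711 > 0.8 ⇒ ∉ W
candidate 2: n = (3, 3, -2, 2) → π⊥ ≈ (+2.29289, +5.53553); max(|x|,|y|,|x±y|/√2) = 5.53553 > 0.8 ⇒ ∉ W
candidate 3: n = (1, 1, 1, 1) → π⊥ ≈ (+1.00000, +0.41421); max(|x|,|y|,|x±y|/√2) = 1.00000 > 0.8 ⇒ ∉ W
candidate 4: n = (-1, 0, 1, 0) → π⊥ ≈ (-1.00000, -1.00000); max(|x|,|y|,|x±y|/√2) = 1.41421 > 0.8 ⇒ ∉ W
candidate 5: n = (-1, 0, 0, 1) → π⊥ ≈ (-0.29289, +0.70711); max(|x|,|y|,|x±y|/√2) = 0.70711 ≤ 0.8 ⇒ ∈ W
candidate 6: n = (3, 3, 1, -2) → π⊥ ≈ (-0.53553, -0.29289); max(|x|,|y|,|x±y|/√2) = 0.58579 ≤ 0.8 ⇒ ∈ W
candidate 7: n = (3, 3, -1, -3) → π⊥ ≈ (-1.24264, +1.00000); max(|x|,|y|,|x±y|/√2) = 1.58579 > 0.8 ⇒ ∉ W
candidate 8: n = (1, 0, 1, 1) → π⊥ ≈ (+1.70711, -0.29289); max(|x|,|y|,|x±y|/√2) = 1.70711 > 0.8 ⇒ ∉ W

5, 6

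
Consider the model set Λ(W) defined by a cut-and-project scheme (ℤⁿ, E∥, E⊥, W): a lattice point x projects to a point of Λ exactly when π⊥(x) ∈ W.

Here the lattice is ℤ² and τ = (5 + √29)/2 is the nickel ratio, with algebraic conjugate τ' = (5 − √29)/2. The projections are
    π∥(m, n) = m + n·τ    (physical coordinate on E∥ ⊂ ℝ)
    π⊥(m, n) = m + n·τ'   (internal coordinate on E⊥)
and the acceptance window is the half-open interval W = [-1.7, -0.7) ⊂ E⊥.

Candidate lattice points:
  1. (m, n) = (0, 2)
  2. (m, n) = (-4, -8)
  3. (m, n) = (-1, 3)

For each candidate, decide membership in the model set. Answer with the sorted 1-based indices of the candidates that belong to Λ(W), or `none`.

3

Numerically τ ≈ 5.1926 and τ' = −1/τ ≈ -0.1926.
#1 (0,2): internal coord 0 + (2)·τ' = -0.3852; -0.3852 ∉ [-1.7, -0.7) → out
#2 (-4,-8): internal coord -4 + (-8)·τ' = -2.4593; -2.4593 ∉ [-1.7, -0.7) → out
#3 (-1,3): internal coord -1 + (3)·τ' = -1.5777; -1.5777 ∈ [-1.7, -0.7) → IN Λ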